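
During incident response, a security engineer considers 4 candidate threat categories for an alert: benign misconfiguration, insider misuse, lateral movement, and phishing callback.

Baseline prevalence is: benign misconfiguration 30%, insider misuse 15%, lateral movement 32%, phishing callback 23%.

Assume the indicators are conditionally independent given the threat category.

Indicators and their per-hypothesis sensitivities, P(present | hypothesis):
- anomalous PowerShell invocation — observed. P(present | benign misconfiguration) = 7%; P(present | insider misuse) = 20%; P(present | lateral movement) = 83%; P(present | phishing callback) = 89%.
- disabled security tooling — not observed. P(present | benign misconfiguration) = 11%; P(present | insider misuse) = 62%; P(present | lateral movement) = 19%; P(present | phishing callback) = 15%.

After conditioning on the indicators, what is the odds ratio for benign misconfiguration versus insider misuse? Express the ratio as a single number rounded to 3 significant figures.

Unnormalized posterior weight (prior times the indicator likelihoods) for each of the two hypotheses (using 1 − P(present | H) for each absent indicator):
  benign misconfiguration: 0.30 × 0.07 × (1 − 0.11) = 0.01869
  insider misuse: 0.15 × 0.20 × (1 − 0.62) = 0.0114
Odds(benign misconfiguration : insider misuse) = 0.01869 / 0.0114 ≈ 1.64.

1.64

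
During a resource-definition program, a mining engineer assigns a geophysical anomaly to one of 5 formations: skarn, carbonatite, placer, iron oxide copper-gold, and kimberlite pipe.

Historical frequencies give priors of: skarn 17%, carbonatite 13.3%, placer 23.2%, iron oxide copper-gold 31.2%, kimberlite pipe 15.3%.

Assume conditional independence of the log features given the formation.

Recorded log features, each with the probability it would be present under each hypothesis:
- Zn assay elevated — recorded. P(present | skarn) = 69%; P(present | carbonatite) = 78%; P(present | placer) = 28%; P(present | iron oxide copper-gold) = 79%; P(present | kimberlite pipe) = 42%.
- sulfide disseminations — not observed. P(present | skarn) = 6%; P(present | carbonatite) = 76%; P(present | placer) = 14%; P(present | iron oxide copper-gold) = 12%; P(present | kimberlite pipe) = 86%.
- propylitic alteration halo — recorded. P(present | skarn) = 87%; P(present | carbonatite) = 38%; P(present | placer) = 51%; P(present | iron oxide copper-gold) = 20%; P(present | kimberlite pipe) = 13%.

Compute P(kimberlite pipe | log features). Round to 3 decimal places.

0.007

By Bayes' rule with conditional independence, the unnormalized weight for each hypothesis is prior × ∏ likelihoods (using 1 − P(present | H) for each absent log feature):
  skarn: 0.170 × 0.69 × (1 − 0.06) × 0.87 = 0.095928
  carbonatite: 0.133 × 0.78 × (1 − 0.76) × 0.38 = 0.0094611
  placer: 0.232 × 0.28 × (1 − 0.14) × 0.51 = 0.028491
  iron oxide copper-gold: 0.312 × 0.79 × (1 − 0.12) × 0.20 = 0.04338
  kimberlite pipe: 0.153 × 0.42 × (1 − 0.86) × 0.13 = 0.0011695
The unnormalized weights sum to 0.17843.
P(kimberlite pipe | evidence) = 0.0011695 / 0.17843 ≈ 0.007.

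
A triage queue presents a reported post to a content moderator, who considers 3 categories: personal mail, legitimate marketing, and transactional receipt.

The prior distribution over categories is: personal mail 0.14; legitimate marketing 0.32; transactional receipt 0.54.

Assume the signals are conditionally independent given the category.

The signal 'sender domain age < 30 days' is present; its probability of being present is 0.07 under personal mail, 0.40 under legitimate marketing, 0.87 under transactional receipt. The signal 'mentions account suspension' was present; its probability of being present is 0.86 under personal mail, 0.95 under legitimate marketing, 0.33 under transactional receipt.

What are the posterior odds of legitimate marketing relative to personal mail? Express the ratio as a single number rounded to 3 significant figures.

14.4

The normalizing constant cancels in an odds ratio, so compute prior × likelihood for the two hypotheses only:
  legitimate marketing: 0.32 × 0.40 × 0.95 = 0.1216
  personal mail: 0.14 × 0.07 × 0.86 = 0.008428
Odds(legitimate marketing : personal mail) = 0.1216 / 0.008428 ≈ 14.4.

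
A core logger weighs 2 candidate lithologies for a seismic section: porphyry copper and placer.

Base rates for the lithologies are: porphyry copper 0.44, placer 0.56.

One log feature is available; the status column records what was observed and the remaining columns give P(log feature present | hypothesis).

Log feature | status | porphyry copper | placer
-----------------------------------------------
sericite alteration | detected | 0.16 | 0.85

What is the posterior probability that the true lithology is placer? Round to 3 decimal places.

0.871

Multiply each prior by the likelihood of the log feature:
  porphyry copper: 0.44 × 0.16 = 0.0704
  placer: 0.56 × 0.85 = 0.476
The unnormalized weights sum to 0.5464.
P(placer | evidence) = 0.476 / 0.5464 ≈ 0.871.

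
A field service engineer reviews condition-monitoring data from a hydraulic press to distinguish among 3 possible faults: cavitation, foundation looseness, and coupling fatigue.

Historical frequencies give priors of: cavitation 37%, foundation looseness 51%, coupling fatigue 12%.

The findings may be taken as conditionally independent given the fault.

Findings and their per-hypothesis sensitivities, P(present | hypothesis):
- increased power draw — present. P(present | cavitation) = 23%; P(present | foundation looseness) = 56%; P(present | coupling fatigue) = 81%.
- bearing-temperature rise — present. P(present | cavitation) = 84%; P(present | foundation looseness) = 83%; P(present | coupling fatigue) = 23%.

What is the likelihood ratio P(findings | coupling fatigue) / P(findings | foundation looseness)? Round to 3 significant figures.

0.401

Take the product of per-finding likelihoods under each hypothesis, then divide.
  coupling fatigue: 0.81 × 0.23 = 0.1863
  foundation looseness: 0.56 × 0.83 = 0.4648
Bayes factor = 0.1863 / 0.4648 ≈ 0.401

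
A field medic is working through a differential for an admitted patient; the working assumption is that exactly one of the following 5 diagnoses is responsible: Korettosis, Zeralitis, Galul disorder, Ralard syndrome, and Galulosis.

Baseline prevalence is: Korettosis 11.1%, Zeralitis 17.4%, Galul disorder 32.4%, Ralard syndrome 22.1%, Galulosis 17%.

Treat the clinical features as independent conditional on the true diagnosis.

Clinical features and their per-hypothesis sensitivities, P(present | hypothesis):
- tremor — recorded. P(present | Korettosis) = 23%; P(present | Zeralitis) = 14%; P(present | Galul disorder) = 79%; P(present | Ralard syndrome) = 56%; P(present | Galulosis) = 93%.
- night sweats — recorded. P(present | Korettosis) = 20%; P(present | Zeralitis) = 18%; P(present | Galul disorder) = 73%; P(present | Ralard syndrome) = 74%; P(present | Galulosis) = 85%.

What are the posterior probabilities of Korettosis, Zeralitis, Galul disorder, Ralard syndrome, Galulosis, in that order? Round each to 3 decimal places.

0.012, 0.010, 0.442, 0.217, 0.318

Multiply each prior by the joint likelihood of the clinical feature pattern:
  Korettosis: 0.111 × 0.23 × 0.20 = 0.005106
  Zeralitis: 0.174 × 0.14 × 0.18 = 0.0043848
  Galul disorder: 0.324 × 0.79 × 0.73 = 0.18685
  Ralard syndrome: 0.221 × 0.56 × 0.74 = 0.091582
  Galulosis: 0.170 × 0.93 × 0.85 = 0.13439
Normalizing constant Z = 0.005106 + 0.0043848 + 0.18685 + 0.091582 + 0.13439 = 0.42231.
P(Korettosis | evidence) = 0.005106 / 0.42231 ≈ 0.012
P(Zeralitis | evidence) = 0.0043848 / 0.42231 ≈ 0.010
P(Galul disorder | evidence) = 0.18685 / 0.42231 ≈ 0.442
P(Ralard syndrome | evidence) = 0.091582 / 0.42231 ≈ 0.217
P(Galulosis | evidence) = 0.13439 / 0.42231 ≈ 0.318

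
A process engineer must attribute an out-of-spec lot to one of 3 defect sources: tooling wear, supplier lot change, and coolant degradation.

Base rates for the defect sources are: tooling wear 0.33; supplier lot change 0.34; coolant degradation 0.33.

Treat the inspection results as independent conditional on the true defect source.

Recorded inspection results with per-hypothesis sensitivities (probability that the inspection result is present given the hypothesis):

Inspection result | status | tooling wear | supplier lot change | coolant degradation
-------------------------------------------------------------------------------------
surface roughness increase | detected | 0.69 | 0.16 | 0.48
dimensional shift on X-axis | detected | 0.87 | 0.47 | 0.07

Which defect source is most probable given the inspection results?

tooling wear

Multiply each prior by the joint likelihood of the inspection result pattern:
  tooling wear: 0.33 × 0.69 × 0.87 = 0.1981
  supplier lot change: 0.34 × 0.16 × 0.47 = 0.025568
  coolant degradation: 0.33 × 0.48 × 0.07 = 0.011088
Marginal likelihood of the evidence = 0.23475.
P(tooling wear | evidence) ≈ 0.1981 / 0.23475 ≈ 0.844
P(supplier lot change | evidence) ≈ 0.025568 / 0.23475 ≈ 0.109
P(coolant degradation | evidence) ≈ 0.011088 / 0.23475 ≈ 0.047
The largest is 0.844, so tooling wear is most probable.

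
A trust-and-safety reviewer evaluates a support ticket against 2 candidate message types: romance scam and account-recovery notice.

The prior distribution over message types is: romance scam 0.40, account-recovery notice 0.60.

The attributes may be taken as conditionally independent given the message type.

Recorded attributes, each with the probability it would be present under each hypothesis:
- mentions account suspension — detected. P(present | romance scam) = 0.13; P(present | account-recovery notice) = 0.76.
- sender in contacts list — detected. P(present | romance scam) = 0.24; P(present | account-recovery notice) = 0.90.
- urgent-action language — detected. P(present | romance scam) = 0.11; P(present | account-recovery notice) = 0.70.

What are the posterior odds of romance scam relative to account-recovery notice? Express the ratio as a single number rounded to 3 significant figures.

0.00478

Unnormalized posterior weight (prior times the attribute likelihoods) for each of the two hypotheses:
  romance scam: 0.40 × 0.13 × 0.24 × 0.11 = 0.0013728
  account-recovery notice: 0.60 × 0.76 × 0.90 × 0.70 = 0.28728
Posterior odds = 0.0013728 / 0.28728 ≈ 0.00478.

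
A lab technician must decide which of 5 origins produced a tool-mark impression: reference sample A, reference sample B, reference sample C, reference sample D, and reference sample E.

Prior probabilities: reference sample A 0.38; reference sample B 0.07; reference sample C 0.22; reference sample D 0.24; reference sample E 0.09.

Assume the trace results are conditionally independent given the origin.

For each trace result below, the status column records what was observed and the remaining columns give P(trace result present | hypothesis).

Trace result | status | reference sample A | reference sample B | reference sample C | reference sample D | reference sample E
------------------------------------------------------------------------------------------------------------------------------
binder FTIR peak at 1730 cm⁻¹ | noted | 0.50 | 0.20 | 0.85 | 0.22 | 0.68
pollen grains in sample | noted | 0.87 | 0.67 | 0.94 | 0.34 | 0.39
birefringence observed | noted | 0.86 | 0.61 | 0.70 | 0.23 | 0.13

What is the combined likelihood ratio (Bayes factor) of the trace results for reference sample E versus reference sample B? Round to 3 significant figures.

Take the product of per-trace result likelihoods under each hypothesis, then divide.
  reference sample E: 0.68 × 0.39 × 0.13 = 0.034476
  reference sample B: 0.20 × 0.67 × 0.61 = 0.08174
Bayes factor = 0.034476 / 0.08174 ≈ 0.422

0.422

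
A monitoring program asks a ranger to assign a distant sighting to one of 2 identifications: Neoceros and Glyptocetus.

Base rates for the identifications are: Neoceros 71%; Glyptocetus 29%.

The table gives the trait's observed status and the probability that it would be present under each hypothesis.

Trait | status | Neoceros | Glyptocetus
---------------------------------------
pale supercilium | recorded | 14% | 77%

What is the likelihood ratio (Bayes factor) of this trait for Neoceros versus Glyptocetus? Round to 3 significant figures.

The Bayes factor is the ratio of the two likelihoods.
  Neoceros: 0.14
  Glyptocetus: 0.77
Bayes factor = 0.14 / 0.77 ≈ 0.182

0.182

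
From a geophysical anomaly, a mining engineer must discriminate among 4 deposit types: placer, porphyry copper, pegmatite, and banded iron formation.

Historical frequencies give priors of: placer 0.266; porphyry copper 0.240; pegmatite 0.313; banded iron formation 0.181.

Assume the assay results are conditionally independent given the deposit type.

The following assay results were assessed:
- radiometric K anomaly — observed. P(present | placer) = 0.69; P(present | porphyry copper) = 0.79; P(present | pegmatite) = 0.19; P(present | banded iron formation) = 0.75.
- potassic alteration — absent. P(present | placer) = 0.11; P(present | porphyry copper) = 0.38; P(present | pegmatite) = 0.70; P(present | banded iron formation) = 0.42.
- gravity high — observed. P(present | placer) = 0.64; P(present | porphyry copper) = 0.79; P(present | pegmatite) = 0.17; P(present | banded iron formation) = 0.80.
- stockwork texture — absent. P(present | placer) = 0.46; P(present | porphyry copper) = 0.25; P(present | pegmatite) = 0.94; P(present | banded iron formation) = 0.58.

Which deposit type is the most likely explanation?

porphyry copper

Multiply each prior by the joint likelihood of the assay result pattern (using 1 − P(present | H) for each absent assay result):
  placer: 0.266 × 0.69 × (1 − 0.11) × 0.64 × (1 − 0.46) = 0.056454
  porphyry copper: 0.240 × 0.79 × (1 − 0.38) × 0.79 × (1 − 0.25) = 0.06965
  pegmatite: 0.313 × 0.19 × (1 − 0.70) × 0.17 × (1 − 0.94) = 0.00018198
  banded iron formation: 0.181 × 0.75 × (1 − 0.42) × 0.80 × (1 − 0.58) = 0.026455
The unnormalized weights sum to 0.15274.
P(placer | evidence) ≈ 0.056454 / 0.15274 ≈ 0.370
P(porphyry copper | evidence) ≈ 0.06965 / 0.15274 ≈ 0.456
P(pegmatite | evidence) ≈ 0.00018198 / 0.15274 ≈ 0.001
P(banded iron formation | evidence) ≈ 0.026455 / 0.15274 ≈ 0.173
The largest is 0.456, so porphyry copper is most probable.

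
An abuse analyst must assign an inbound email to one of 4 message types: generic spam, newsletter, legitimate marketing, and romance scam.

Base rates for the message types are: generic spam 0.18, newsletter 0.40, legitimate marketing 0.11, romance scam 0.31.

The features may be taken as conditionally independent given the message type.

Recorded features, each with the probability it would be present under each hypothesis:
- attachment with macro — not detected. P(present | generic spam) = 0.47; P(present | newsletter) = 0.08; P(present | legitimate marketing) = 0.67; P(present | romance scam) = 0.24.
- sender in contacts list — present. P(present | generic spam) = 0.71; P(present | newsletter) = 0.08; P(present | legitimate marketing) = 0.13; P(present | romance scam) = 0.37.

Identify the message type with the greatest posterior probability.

Multiply each prior by the joint likelihood of the feature pattern (using 1 − P(present | H) for each absent feature):
  generic spam: 0.18 × (1 − 0.47) × 0.71 = 0.067734
  newsletter: 0.40 × (1 − 0.08) × 0.08 = 0.02944
  legitimate marketing: 0.11 × (1 − 0.67) × 0.13 = 0.004719
  romance scam: 0.31 × (1 − 0.24) × 0.37 = 0.087172
The unnormalized weights sum to 0.18907.
P(generic spam | evidence) ≈ 0.067734 / 0.18907 ≈ 0.358
P(newsletter | evidence) ≈ 0.02944 / 0.18907 ≈ 0.156
P(legitimate marketing | evidence) ≈ 0.004719 / 0.18907 ≈ 0.025
P(romance scam | evidence) ≈ 0.087172 / 0.18907 ≈ 0.461
The largest is 0.461, so romance scam is most probable.

romance scam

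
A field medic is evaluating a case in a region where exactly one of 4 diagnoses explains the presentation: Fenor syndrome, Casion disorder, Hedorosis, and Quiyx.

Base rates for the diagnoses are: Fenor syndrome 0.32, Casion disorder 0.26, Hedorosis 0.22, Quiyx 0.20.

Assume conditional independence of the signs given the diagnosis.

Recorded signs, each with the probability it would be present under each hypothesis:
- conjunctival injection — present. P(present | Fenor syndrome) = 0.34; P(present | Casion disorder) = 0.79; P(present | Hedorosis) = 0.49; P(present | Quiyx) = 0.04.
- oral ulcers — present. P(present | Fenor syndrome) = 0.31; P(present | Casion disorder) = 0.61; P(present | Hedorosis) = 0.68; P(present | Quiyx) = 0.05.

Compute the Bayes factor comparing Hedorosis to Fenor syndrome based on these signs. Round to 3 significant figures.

The Bayes factor is the ratio of the joint likelihoods of the sign pattern under the two hypotheses.
  Hedorosis: 0.49 × 0.68 = 0.3332
  Fenor syndrome: 0.34 × 0.31 = 0.1054
Bayes factor = 0.3332 / 0.1054 ≈ 3.16

3.16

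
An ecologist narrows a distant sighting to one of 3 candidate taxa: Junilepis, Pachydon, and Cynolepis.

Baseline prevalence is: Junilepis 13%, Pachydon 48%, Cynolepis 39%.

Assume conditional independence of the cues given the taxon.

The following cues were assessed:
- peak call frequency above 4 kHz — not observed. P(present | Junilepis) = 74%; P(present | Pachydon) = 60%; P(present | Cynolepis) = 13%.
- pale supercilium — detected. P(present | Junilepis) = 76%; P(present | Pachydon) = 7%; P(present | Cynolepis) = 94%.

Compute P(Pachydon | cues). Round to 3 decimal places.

By Bayes' rule with conditional independence, the unnormalized weight for each hypothesis is prior × ∏ likelihoods (using 1 − P(present | H) for each absent cue):
  Junilepis: 0.13 × (1 − 0.74) × 0.76 = 0.025688
  Pachydon: 0.48 × (1 − 0.60) × 0.07 = 0.01344
  Cynolepis: 0.39 × (1 − 0.13) × 0.94 = 0.31894
Normalizing constant Z = 0.025688 + 0.01344 + 0.31894 = 0.35807.
P(Pachydon | evidence) = 0.01344 / 0.35807 ≈ 0.038.

0.038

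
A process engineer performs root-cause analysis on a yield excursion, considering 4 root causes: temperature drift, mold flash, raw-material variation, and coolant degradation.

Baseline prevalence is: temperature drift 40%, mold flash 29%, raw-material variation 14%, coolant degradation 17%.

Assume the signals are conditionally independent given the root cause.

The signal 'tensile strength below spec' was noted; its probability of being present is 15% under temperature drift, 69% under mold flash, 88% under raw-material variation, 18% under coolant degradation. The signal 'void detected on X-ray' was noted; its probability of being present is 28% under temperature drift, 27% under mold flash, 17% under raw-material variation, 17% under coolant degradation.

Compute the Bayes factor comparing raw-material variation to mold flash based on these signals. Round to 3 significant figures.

Joint likelihood of the signal pattern under each hypothesis:
  raw-material variation: 0.88 × 0.17 = 0.1496
  mold flash: 0.69 × 0.27 = 0.1863
Bayes factor = 0.1496 / 0.1863 ≈ 0.803

0.803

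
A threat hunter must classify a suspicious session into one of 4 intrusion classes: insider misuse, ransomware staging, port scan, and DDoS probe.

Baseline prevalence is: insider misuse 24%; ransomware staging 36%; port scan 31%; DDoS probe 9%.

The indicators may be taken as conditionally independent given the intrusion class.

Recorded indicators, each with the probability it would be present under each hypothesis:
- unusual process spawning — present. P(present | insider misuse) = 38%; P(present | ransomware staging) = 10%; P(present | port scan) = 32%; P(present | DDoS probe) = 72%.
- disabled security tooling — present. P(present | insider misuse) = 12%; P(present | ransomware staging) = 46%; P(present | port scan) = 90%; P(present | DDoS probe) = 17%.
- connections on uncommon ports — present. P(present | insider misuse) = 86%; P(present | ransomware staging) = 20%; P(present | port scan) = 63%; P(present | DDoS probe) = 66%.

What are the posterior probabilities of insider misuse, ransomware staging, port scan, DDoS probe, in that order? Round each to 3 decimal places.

0.123, 0.043, 0.738, 0.095

Multiply each prior by the joint likelihood of the indicator pattern:
  insider misuse: 0.24 × 0.38 × 0.12 × 0.86 = 0.0094118
  ransomware staging: 0.36 × 0.10 × 0.46 × 0.20 = 0.003312
  port scan: 0.31 × 0.32 × 0.90 × 0.63 = 0.056246
  DDoS probe: 0.09 × 0.72 × 0.17 × 0.66 = 0.0072706
Marginal likelihood of the evidence = 0.076241.
P(insider misuse | evidence) = 0.0094118 / 0.076241 ≈ 0.123
P(ransomware staging | evidence) = 0.003312 / 0.076241 ≈ 0.043
P(port scan | evidence) = 0.056246 / 0.076241 ≈ 0.738
P(DDoS probe | evidence) = 0.0072706 / 0.076241 ≈ 0.095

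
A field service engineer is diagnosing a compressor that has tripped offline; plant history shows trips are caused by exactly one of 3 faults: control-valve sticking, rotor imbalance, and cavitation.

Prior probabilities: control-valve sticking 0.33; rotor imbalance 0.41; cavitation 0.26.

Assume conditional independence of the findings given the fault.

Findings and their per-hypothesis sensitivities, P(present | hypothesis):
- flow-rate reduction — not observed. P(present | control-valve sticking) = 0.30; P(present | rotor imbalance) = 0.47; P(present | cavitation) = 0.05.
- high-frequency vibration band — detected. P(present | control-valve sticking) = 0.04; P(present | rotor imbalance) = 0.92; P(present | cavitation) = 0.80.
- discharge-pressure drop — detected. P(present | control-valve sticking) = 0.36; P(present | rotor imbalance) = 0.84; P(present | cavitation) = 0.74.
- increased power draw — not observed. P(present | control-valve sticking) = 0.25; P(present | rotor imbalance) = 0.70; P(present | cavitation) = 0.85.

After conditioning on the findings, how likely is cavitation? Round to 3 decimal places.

Multiply each prior by the joint likelihood of the evidence pattern (using 1 − P(present | H) for each absent finding):
  control-valve sticking: 0.33 × (1 − 0.30) × 0.04 × 0.36 × (1 − 0.25) = 0.0024948
  rotor imbalance: 0.41 × (1 − 0.47) × 0.92 × 0.84 × (1 − 0.70) = 0.050379
  cavitation: 0.26 × (1 − 0.05) × 0.80 × 0.74 × (1 − 0.85) = 0.021934
The unnormalized weights sum to 0.074807.
P(cavitation | evidence) = 0.021934 / 0.074807 ≈ 0.293.

0.293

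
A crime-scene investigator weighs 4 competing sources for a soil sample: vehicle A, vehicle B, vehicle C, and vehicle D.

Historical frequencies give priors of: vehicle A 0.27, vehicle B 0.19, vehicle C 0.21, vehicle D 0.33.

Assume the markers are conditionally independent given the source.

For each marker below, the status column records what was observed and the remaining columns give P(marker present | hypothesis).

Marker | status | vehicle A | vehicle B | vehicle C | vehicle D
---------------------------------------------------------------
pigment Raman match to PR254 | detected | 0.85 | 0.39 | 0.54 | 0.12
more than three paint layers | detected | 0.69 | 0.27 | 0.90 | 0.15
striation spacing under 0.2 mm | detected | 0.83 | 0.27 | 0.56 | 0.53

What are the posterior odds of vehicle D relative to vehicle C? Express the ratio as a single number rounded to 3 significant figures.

Unnormalized posterior weight (prior times the marker likelihoods) for each of the two hypotheses:
  vehicle D: 0.33 × 0.12 × 0.15 × 0.53 = 0.0031482
  vehicle C: 0.21 × 0.54 × 0.90 × 0.56 = 0.057154
Posterior odds = 0.0031482 / 0.057154 ≈ 0.0551.

0.0551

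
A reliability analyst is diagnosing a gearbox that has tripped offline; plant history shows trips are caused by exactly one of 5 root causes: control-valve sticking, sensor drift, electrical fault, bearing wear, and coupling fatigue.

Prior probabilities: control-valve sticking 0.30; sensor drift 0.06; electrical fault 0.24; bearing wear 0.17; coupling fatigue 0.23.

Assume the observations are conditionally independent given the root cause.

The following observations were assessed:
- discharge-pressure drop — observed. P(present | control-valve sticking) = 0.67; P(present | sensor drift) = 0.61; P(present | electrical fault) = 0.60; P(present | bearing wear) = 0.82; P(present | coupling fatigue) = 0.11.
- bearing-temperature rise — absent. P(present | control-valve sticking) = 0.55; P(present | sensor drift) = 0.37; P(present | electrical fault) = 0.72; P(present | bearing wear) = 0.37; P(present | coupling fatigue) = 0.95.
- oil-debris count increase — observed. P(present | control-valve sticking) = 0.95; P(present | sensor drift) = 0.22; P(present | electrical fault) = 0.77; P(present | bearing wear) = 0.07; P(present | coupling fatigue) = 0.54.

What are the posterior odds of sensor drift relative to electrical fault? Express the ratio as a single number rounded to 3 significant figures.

0.163

The normalizing constant cancels in an odds ratio, so compute prior × likelihood for the two hypotheses only (using 1 − P(present | H) for each absent observation):
  sensor drift: 0.06 × 0.61 × (1 − 0.37) × 0.22 = 0.0050728
  electrical fault: 0.24 × 0.60 × (1 − 0.72) × 0.77 = 0.031046
Odds(sensor drift : electrical fault) = 0.0050728 / 0.031046 ≈ 0.163.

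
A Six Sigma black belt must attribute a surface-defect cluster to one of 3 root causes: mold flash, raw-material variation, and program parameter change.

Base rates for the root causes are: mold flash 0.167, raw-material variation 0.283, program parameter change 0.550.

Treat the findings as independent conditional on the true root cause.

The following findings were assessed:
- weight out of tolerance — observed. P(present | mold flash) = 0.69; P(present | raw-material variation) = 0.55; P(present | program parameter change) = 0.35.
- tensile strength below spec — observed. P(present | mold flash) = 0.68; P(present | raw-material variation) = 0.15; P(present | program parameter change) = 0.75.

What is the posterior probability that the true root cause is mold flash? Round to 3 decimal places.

Multiply each prior by the joint likelihood of the evidence pattern:
  mold flash: 0.167 × 0.69 × 0.68 = 0.078356
  raw-material variation: 0.283 × 0.55 × 0.15 = 0.023348
  program parameter change: 0.550 × 0.35 × 0.75 = 0.14438
The unnormalized weights sum to 0.24608.
P(mold flash | evidence) = 0.078356 / 0.24608 ≈ 0.318.

0.318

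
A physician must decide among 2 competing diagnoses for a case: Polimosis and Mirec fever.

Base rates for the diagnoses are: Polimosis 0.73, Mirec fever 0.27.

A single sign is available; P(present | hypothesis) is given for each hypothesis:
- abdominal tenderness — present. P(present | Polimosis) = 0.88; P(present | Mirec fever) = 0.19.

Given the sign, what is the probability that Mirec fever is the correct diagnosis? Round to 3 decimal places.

Multiply each prior by the likelihood of the sign:
  Polimosis: 0.73 × 0.88 = 0.6424
  Mirec fever: 0.27 × 0.19 = 0.0513
Marginal likelihood of the evidence = 0.6937.
P(Mirec fever | evidence) = 0.0513 / 0.6937 ≈ 0.074.

0.074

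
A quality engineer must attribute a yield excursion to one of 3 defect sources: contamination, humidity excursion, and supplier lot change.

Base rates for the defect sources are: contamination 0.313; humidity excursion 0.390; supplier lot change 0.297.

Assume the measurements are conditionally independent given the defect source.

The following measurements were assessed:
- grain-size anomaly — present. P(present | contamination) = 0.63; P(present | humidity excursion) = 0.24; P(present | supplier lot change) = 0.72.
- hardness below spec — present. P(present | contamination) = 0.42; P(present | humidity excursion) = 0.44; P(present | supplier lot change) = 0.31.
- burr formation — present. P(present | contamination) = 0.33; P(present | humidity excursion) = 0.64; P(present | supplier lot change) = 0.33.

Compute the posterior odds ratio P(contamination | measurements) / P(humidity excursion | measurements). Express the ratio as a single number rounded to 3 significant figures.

Posterior odds equal prior odds times the likelihood ratio; only the two competing hypotheses matter.
  contamination: 0.313 × 0.63 × 0.42 × 0.33 = 0.027331
  humidity excursion: 0.390 × 0.24 × 0.44 × 0.64 = 0.026358
Odds(contamination : humidity excursion) = 0.027331 / 0.026358 ≈ 1.04.

1.04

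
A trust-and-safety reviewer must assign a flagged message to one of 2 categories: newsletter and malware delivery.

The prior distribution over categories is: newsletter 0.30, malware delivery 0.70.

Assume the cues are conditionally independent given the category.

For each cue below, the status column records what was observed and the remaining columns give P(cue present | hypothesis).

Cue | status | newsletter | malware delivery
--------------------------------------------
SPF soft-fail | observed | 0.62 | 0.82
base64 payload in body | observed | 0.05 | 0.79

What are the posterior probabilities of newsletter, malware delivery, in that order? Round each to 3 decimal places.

For each hypothesis, the unnormalized posterior weight is prior × product of the cue likelihoods:
  newsletter: 0.30 × 0.62 × 0.05 = 0.0093
  malware delivery: 0.70 × 0.82 × 0.79 = 0.45346
The unnormalized weights sum to 0.46276.
P(newsletter | evidence) = 0.0093 / 0.46276 ≈ 0.020
P(malware delivery | evidence) = 0.45346 / 0.46276 ≈ 0.980

0.020, 0.980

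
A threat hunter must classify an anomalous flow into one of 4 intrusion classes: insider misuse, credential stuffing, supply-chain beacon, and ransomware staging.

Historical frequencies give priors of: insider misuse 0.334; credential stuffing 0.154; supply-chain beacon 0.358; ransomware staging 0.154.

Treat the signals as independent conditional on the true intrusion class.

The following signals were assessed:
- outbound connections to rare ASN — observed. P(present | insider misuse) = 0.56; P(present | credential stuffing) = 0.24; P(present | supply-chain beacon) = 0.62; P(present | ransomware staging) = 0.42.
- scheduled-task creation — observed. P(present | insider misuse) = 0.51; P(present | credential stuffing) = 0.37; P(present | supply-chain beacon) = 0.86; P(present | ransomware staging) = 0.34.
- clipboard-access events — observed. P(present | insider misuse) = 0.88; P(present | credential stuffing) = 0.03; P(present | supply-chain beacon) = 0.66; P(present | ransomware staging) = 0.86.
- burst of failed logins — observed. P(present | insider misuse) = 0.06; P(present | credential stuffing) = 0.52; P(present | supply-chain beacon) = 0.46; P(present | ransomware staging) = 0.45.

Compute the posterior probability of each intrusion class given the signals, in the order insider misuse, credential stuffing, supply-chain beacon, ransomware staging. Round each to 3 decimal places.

0.070, 0.003, 0.808, 0.119

For each hypothesis, the unnormalized posterior weight is prior × product of the signal likelihoods:
  insider misuse: 0.334 × 0.56 × 0.51 × 0.88 × 0.06 = 0.0050366
  credential stuffing: 0.154 × 0.24 × 0.37 × 0.03 × 0.52 = 0.00021333
  supply-chain beacon: 0.358 × 0.62 × 0.86 × 0.66 × 0.46 = 0.057953
  ransomware staging: 0.154 × 0.42 × 0.34 × 0.86 × 0.45 = 0.0085106
The unnormalized weights sum to 0.071713.
P(insider misuse | evidence) = 0.0050366 / 0.071713 ≈ 0.070
P(credential stuffing | evidence) = 0.00021333 / 0.071713 ≈ 0.003
P(supply-chain beacon | evidence) = 0.057953 / 0.071713 ≈ 0.808
P(ransomware staging | evidence) = 0.0085106 / 0.071713 ≈ 0.119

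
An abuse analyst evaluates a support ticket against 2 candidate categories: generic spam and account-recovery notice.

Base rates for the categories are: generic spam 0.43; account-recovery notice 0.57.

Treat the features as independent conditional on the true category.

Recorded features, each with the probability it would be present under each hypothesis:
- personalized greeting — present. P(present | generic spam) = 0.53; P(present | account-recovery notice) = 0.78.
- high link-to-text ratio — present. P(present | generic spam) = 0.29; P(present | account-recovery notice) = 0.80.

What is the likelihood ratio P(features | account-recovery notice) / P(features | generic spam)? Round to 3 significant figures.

4.06

Joint likelihood of the feature pattern under each hypothesis:
  account-recovery notice: 0.78 × 0.80 = 0.624
  generic spam: 0.53 × 0.29 = 0.1537
Bayes factor = 0.624 / 0.1537 ≈ 4.06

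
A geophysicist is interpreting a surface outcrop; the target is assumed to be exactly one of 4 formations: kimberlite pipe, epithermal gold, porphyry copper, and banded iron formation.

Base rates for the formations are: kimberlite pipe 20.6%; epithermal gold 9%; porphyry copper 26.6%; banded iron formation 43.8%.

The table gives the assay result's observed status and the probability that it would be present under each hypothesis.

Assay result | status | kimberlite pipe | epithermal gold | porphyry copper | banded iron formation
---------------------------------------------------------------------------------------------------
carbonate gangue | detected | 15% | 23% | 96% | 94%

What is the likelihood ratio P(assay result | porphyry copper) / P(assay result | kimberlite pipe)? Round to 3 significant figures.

6.40

The Bayes factor is the ratio of the two likelihoods.
  porphyry copper: 0.96
  kimberlite pipe: 0.15
Bayes factor = 0.96 / 0.15 ≈ 6.40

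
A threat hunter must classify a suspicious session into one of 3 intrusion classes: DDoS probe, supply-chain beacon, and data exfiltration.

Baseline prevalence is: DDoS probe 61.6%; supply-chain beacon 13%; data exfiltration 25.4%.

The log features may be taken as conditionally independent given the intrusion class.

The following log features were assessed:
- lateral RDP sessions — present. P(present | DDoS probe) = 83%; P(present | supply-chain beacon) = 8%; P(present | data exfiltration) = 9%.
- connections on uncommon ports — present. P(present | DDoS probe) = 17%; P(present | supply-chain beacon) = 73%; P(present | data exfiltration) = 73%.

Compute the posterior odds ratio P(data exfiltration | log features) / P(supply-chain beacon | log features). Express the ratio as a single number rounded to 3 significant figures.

2.20

The normalizing constant cancels in an odds ratio, so compute prior × likelihood for the two hypotheses only:
  data exfiltration: 0.254 × 0.09 × 0.73 = 0.016688
  supply-chain beacon: 0.130 × 0.08 × 0.73 = 0.007592
Posterior odds = 0.016688 / 0.007592 ≈ 2.20.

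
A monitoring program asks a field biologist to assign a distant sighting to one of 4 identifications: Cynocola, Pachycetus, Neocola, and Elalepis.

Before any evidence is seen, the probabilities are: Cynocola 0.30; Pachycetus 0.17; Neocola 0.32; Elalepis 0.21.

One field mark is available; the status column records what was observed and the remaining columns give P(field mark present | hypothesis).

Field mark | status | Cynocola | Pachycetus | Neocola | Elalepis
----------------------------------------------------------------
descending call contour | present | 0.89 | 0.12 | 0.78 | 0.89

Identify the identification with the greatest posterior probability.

Multiply each prior by the likelihood of the field mark:
  Cynocola: 0.30 × 0.89 = 0.267
  Pachycetus: 0.17 × 0.12 = 0.0204
  Neocola: 0.32 × 0.78 = 0.2496
  Elalepis: 0.21 × 0.89 = 0.1869
Normalizing constant Z = 0.267 + 0.0204 + 0.2496 + 0.1869 = 0.7239.
P(Cynocola | evidence) ≈ 0.267 / 0.7239 ≈ 0.369
P(Pachycetus | evidence) ≈ 0.0204 / 0.7239 ≈ 0.028
P(Neocola | evidence) ≈ 0.2496 / 0.7239 ≈ 0.345
P(Elalepis | evidence) ≈ 0.1869 / 0.7239 ≈ 0.258
The largest is 0.369, so Cynocola is most probable.

Cynocola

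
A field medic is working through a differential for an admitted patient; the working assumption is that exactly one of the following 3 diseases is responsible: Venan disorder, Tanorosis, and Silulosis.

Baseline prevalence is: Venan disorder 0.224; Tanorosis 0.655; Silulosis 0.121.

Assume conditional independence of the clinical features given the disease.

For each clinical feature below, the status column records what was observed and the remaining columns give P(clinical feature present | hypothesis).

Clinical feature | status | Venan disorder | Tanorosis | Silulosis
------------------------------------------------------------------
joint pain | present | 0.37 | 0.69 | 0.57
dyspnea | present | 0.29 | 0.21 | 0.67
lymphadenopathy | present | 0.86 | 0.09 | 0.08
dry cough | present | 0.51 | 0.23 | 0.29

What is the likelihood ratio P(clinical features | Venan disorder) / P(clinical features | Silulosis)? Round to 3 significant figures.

5.31

Joint likelihood of the clinical feature pattern under each hypothesis:
  Venan disorder: 0.37 × 0.29 × 0.86 × 0.51 = 0.047062
  Silulosis: 0.57 × 0.67 × 0.08 × 0.29 = 0.0088601
Bayes factor = 0.047062 / 0.0088601 ≈ 5.31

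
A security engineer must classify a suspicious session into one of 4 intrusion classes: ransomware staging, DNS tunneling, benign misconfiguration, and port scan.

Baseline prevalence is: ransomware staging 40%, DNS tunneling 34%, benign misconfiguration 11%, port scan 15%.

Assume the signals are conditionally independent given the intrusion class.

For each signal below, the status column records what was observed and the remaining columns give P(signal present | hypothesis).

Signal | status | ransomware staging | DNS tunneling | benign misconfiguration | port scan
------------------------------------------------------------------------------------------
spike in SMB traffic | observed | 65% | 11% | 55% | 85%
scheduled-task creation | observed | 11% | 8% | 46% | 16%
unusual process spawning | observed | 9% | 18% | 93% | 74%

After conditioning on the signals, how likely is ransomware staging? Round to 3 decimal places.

By Bayes' rule with conditional independence, the unnormalized weight for each hypothesis is prior × ∏ likelihoods:
  ransomware staging: 0.40 × 0.65 × 0.11 × 0.09 = 0.002574
  DNS tunneling: 0.34 × 0.11 × 0.08 × 0.18 = 0.00053856
  benign misconfiguration: 0.11 × 0.55 × 0.46 × 0.93 = 0.025882
  port scan: 0.15 × 0.85 × 0.16 × 0.74 = 0.015096
Normalizing constant Z = 0.002574 + 0.00053856 + 0.025882 + 0.015096 = 0.04409.
P(ransomware staging | evidence) = 0.002574 / 0.04409 ≈ 0.058.

0.058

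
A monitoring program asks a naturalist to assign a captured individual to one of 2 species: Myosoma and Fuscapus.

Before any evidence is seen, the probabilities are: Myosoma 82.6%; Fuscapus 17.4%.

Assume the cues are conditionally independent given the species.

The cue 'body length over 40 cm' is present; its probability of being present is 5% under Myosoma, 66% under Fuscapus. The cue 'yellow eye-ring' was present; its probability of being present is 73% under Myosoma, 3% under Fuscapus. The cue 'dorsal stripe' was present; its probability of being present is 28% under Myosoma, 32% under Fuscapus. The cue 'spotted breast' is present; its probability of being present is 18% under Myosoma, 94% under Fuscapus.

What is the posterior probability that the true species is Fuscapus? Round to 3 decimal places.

Multiply each prior by the joint likelihood of the cue pattern:
  Myosoma: 0.826 × 0.05 × 0.73 × 0.28 × 0.18 = 0.0015195
  Fuscapus: 0.174 × 0.66 × 0.03 × 0.32 × 0.94 = 0.0010363
Normalizing constant Z = 0.0015195 + 0.0010363 = 0.0025558.
P(Fuscapus | evidence) = 0.0010363 / 0.0025558 ≈ 0.405.

0.405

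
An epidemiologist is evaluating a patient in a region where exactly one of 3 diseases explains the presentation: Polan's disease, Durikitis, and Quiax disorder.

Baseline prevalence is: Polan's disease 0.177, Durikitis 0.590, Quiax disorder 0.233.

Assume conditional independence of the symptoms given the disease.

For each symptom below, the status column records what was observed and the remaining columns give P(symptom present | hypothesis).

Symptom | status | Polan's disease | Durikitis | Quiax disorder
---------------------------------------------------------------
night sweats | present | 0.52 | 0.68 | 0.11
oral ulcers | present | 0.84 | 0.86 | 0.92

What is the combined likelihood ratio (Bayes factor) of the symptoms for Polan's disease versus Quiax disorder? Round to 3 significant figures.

Joint likelihood of the symptom pattern under each hypothesis:
  Polan's disease: 0.52 × 0.84 = 0.4368
  Quiax disorder: 0.11 × 0.92 = 0.1012
Bayes factor = 0.4368 / 0.1012 ≈ 4.32

4.32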